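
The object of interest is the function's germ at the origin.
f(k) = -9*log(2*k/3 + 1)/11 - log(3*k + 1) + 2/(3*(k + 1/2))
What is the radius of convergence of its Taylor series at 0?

The radius of convergence is 1/3.

Denominator factor (k + 1/2): pole of order 1 at -1/2, modulus 1/2.
Branch term (-9/11)*log(1 - k/(-3/2)): its argument vanishes at k = -3/2, a logarithmic branch point, modulus 3/2.
Branch term (-1)*log(1 - k/(-1/3)): its argument vanishes at k = -1/3, a logarithmic branch point, modulus 1/3.
The radius of convergence is the smallest modulus among the singular points: 1/3.


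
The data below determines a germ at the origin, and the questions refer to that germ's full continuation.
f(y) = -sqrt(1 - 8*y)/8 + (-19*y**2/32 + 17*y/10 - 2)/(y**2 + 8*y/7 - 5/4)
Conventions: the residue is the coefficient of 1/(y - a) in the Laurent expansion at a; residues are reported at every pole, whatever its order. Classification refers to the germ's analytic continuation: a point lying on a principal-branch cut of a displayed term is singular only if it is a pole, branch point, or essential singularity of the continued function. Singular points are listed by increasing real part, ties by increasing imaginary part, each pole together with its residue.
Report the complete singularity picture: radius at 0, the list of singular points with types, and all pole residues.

Denominator factor (y**2 + 8*y/7 - 5/4): discriminant 309/49, real irrational roots -4/7 + (1/14)*sqrt(309) and -4/7 - (1/14)*sqrt(309); poles of order 1, moduli -4/7 + (1/14)*sqrt(309) and 4/7 + (1/14)*sqrt(309).
Branch term (-1/8)*sqrt(1 - y/(1/8)): its argument vanishes at y = 1/8, a square-root branch point, modulus 1/8.
The radius of convergence is the smallest modulus among the singular points: 1/8.
The branch term is analytic at -4/7 - (1/14)*sqrt(309) and contributes nothing to the residue; only the rational part matters.
The factor y**2 + 8*y/7 - 5/4 splits as (y - a)(y - a') with a = -4/7 - (1/14)*sqrt(309), a' = -4/7 + (1/14)*sqrt(309). At the order-1 pole a set g(y) = (y - a)*(rational part) = [-19*y**2/32 + 17*y/10 - 2] / (y - a').
Simple pole: residue = g(a) at a = -4/7 - (1/14)*sqrt(309), which is 333/280 + (42873/461440)*sqrt(309).
The branch term is analytic at -4/7 + (1/14)*sqrt(309) and contributes nothing to the residue; only the rational part matters.
The factor y**2 + 8*y/7 - 5/4 splits as (y - a)(y - a') with a = -4/7 + (1/14)*sqrt(309), a' = -4/7 - (1/14)*sqrt(309). At the order-1 pole a set g(y) = (y - a)*(rational part) = [-19*y**2/32 + 17*y/10 - 2] / (y - a').
Simple pole: residue = g(a) at a = -4/7 + (1/14)*sqrt(309), which is 333/280 - (42873/461440)*sqrt(309).
List the singular points by increasing real part (a conjugate pair: the negative imaginary part first).

Radius of convergence at 0: 1/8.
At -4/7 - (1/14)*sqrt(309): a pole of order 1; residue 333/280 + (42873/461440)*sqrt(309).
At 1/8: an algebraic (square-root) branch point.
At -4/7 + (1/14)*sqrt(309): a pole of order 1; residue 333/280 - (42873/461440)*sqrt(309).


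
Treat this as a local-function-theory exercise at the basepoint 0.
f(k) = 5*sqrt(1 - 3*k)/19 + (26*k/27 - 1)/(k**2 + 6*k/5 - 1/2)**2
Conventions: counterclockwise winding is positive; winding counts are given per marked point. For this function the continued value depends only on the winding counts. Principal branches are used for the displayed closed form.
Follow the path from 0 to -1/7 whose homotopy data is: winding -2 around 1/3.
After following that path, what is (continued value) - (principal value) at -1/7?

Continued minus principal equals 0.

The rational part is single-valued and drops out of the difference; each branch term changes only by its own monodromy.
(5/19)*sqrt(1 - k/(1/3)): winding -2 is even, the square root returns to the same sheet, contribution 0.
Summing the contributions at k = -1/7 gives 0.


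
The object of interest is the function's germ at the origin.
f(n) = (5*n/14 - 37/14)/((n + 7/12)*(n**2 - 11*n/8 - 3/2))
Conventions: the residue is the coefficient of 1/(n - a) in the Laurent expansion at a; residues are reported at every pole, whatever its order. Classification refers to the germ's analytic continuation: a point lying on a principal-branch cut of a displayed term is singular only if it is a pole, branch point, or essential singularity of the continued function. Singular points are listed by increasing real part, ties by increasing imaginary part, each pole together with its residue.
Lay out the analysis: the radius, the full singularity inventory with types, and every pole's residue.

Denominator factor (n**2 - 11*n/8 - 3/2): discriminant 505/64, real irrational roots 11/16 + (1/16)*sqrt(505) and 11/16 - (1/16)*sqrt(505); poles of order 1, moduli 11/16 + (1/16)*sqrt(505) and -11/16 + (1/16)*sqrt(505).
Denominator factor (n + 7/12): pole of order 1 at -7/12, modulus 7/12.
The radius of convergence is the smallest modulus among the singular points: 7/12.
The factor n**2 - 11*n/8 - 3/2 splits as (n - a)(n - a') with a = 11/16 - (1/16)*sqrt(505), a' = 11/16 + (1/16)*sqrt(505). At the order-1 pole a set g(n) = (n - a)*f(n) = [(5*n/14 - 37/14)/(n + 7/12)] / (n - a').
Simple pole: residue = g(a) at a = 11/16 - (1/16)*sqrt(505), which is -2874/721 - (60498/364105)*sqrt(505).
At the order-1 pole -7/12 set g(n) = (n - (-7/12))*f(n) = (5*n/14 - 37/14)/(n**2 - 11*n/8 - 3/2).
Simple pole: residue = g(a) at a = -7/12, which is 5748/721.
The factor n**2 - 11*n/8 - 3/2 splits as (n - a)(n - a') with a = 11/16 + (1/16)*sqrt(505), a' = 11/16 - (1/16)*sqrt(505). At the order-1 pole a set g(n) = (n - a)*f(n) = [(5*n/14 - 37/14)/(n + 7/12)] / (n - a').
Simple pole: residue = g(a) at a = 11/16 + (1/16)*sqrt(505), which is -2874/721 + (60498/364105)*sqrt(505).
List the singular points by increasing real part (a conjugate pair: the negative imaginary part first).

Radius of convergence at 0: 7/12.
At 11/16 - (1/16)*sqrt(505): a pole of order 1; residue -2874/721 - (60498/364105)*sqrt(505).
At -7/12: a pole of order 1; residue 5748/721.
At 11/16 + (1/16)*sqrt(505): a pole of order 1; residue -2874/721 + (60498/364105)*sqrt(505).


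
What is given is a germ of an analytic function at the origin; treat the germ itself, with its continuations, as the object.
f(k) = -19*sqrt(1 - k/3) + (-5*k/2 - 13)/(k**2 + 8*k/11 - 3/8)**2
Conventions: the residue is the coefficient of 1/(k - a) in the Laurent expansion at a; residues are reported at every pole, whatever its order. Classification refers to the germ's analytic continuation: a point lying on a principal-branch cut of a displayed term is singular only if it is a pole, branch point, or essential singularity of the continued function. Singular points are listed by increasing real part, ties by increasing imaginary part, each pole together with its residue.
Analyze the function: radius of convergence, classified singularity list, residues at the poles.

Radius of convergence at 0: -4/11 + (1/44)*sqrt(982).
At -4/11 - (1/44)*sqrt(982): a pole of order 2; residue -(64372/241081)*sqrt(982).
At -4/11 + (1/44)*sqrt(982): a pole of order 2; residue (64372/241081)*sqrt(982).
At 3: an algebraic (square-root) branch point.

Denominator factor (k**2 + 8*k/11 - 3/8)^2: discriminant 491/242, real irrational roots -4/11 + (1/44)*sqrt(982) and -4/11 - (1/44)*sqrt(982); poles of order 2, moduli -4/11 + (1/44)*sqrt(982) and 4/11 + (1/44)*sqrt(982).
Branch term (-19)*sqrt(1 - k/(3)): its argument vanishes at k = 3, a square-root branch point, modulus 3.
The radius of convergence is the smallest modulus among the singular points: -4/11 + (1/44)*sqrt(982).
The branch term is analytic at -4/11 - (1/44)*sqrt(982) and contributes nothing to the residue; only the rational part matters.
The factor k**2 + 8*k/11 - 3/8 splits as (k - a)(k - a') with a = -4/11 - (1/44)*sqrt(982), a' = -4/11 + (1/44)*sqrt(982). At the order-2 pole a set g(k) = (k - a)^2*(rational part) = [-5*k/2 - 13] / (k - a')^2.
Order-2 pole: residue = g'(a); g'(-4/11 - (1/44)*sqrt(982)) = -(64372/241081)*sqrt(982), so the residue is -(64372/241081)*sqrt(982).
The branch term is analytic at -4/11 + (1/44)*sqrt(982) and contributes nothing to the residue; only the rational part matters.
The factor k**2 + 8*k/11 - 3/8 splits as (k - a)(k - a') with a = -4/11 + (1/44)*sqrt(982), a' = -4/11 - (1/44)*sqrt(982). At the order-2 pole a set g(k) = (k - a)^2*(rational part) = [-5*k/2 - 13] / (k - a')^2.
Order-2 pole: residue = g'(a); g'(-4/11 + (1/44)*sqrt(982)) = (64372/241081)*sqrt(982), so the residue is (64372/241081)*sqrt(982).
List the singular points by increasing real part (a conjugate pair: the negative imaginary part first).


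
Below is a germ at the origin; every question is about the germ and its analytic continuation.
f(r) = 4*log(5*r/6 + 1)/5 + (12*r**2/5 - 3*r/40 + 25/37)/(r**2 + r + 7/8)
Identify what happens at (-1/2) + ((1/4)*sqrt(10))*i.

The denominator factor r**2 + r + 7/8 vanishes at (-1/2) + ((1/4)*sqrt(10))*i and appears to the power 1; the numerator there equals (-553/2960) - ((99/160)*sqrt(10))*i, nonzero, and no other factor vanishes.
The branch terms are analytic at this point.
Hence a pole whose order is the multiplicity, 1.

The point is a pole of order 1.


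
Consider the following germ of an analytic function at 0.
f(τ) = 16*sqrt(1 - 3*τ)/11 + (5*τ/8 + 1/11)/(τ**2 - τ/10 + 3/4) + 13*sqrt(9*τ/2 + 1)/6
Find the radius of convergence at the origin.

The radius of convergence is 2/9.

Denominator factor (τ**2 - τ/10 + 3/4): discriminant -299/100, complex-conjugate roots (1/20) + ((1/20)*sqrt(299))*i and (1/20) - ((1/20)*sqrt(299))*i; poles of order 1, moduli (1/2)*sqrt(3) and (1/2)*sqrt(3).
Branch term (16/11)*sqrt(1 - τ/(1/3)): its argument vanishes at τ = 1/3, a square-root branch point, modulus 1/3.
Branch term (13/6)*sqrt(1 - τ/(-2/9)): its argument vanishes at τ = -2/9, a square-root branch point, modulus 2/9.
The radius of convergence is the smallest modulus among the singular points: 2/9.


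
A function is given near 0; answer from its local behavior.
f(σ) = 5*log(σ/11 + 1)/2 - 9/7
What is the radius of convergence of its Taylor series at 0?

The radius of convergence is 11.

Branch term (5/2)*log(1 - σ/(-11)): its argument vanishes at σ = -11, a logarithmic branch point, modulus 11.
The radius of convergence is the smallest modulus among the singular points: 11.


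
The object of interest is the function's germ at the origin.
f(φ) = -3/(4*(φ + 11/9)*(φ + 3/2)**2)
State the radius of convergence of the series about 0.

The radius of convergence is 11/9.

Denominator factor (φ + 11/9): pole of order 1 at -11/9, modulus 11/9.
Denominator factor (φ + 3/2)^2: pole of order 2 at -3/2, modulus 3/2.
The radius of convergence is the smallest modulus among the singular points: 11/9.


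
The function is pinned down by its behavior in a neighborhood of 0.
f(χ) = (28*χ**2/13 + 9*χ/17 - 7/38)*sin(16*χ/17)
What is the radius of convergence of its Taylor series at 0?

The factor sin(16*χ/17) is entire and contributes no finite singular point.
The polynomial part has no poles.
No finite singular points: the Taylor series at 0 converges everywhere.

The radius of convergence is infinite.


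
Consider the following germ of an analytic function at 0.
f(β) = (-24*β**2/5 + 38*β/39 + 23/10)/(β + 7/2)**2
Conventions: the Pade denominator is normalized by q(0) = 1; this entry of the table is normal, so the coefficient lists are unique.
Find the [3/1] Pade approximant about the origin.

Taylor coefficients needed (expand at 0): a_0 = 46/245, a_1 = -1856/66885, a_2 = -183208/468195, a_3 = 246752/1092455, a_4 = -2228192/22941555.
Write the denominator as Q(β) = 1 + q1*β. Requiring Q*f - P = O(β^5) with deg P <= 3 kills the coefficients of β^4..β^4 in Q*f:
  β^4: a_4 + q1*a_3 = 0, i.e. -2228192/22941555 + (246752/1092455)*q1 = 0.
Solving this linear system: q1 = 69631/161931.
The numerator is Q*f truncated at degree 3: P0 = a_0 = 46/245; P1 = a_1 + q1*a_0 = 27327722/515750235; P2 = a_2 + q1*a_1 = -873477160/2166150987; P3 = a_3 + q1*a_2 = 873477160/15163056909.

The Pade approximant has numerator coefficients [46/245, 27327722/515750235, -873477160/2166150987, 873477160/15163056909]; denominator coefficients [1, 69631/161931].


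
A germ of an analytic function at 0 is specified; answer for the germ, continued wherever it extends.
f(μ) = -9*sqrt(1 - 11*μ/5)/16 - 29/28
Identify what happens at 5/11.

The point is an algebraic (square-root) branch point.

The term (-9/16)*sqrt(1 - μ/(5/11)) has argument 1 - 5/11/(5/11) = 0 at 5/11: a square-root (algebraic, two-sheeted) branch point; the remaining terms are analytic or single-valued there.


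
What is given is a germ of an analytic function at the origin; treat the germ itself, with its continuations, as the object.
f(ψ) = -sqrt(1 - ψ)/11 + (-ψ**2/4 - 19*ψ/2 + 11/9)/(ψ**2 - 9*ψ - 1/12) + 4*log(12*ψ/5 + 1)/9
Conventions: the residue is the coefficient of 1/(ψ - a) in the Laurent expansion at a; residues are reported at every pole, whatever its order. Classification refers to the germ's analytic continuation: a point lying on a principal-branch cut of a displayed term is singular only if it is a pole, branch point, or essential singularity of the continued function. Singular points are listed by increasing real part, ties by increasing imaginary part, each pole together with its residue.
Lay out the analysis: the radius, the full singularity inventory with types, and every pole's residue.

Denominator factor (ψ**2 - 9*ψ - 1/12): discriminant 244/3, real irrational roots 9/2 + (1/3)*sqrt(183) and 9/2 - (1/3)*sqrt(183); poles of order 1, moduli 9/2 + (1/3)*sqrt(183) and -9/2 + (1/3)*sqrt(183).
Branch term (4/9)*log(1 - ψ/(-5/12)): its argument vanishes at ψ = -5/12, a logarithmic branch point, modulus 5/12.
Branch term (-1/11)*sqrt(1 - ψ/(1)): its argument vanishes at ψ = 1, a square-root branch point, modulus 1.
The radius of convergence is the smallest modulus among the singular points: -9/2 + (1/3)*sqrt(183).
The branch terms are analytic at 9/2 - (1/3)*sqrt(183) and contribute nothing to the residue; only the rational part matters.
The factor ψ**2 - 9*ψ - 1/12 splits as (ψ - a)(ψ - a') with a = 9/2 - (1/3)*sqrt(183), a' = 9/2 + (1/3)*sqrt(183). At the order-1 pole a set g(ψ) = (ψ - a)*(rational part) = [-ψ**2/4 - 19*ψ/2 + 11/9] / (ψ - a').
Simple pole: residue = g(a) at a = 9/2 - (1/3)*sqrt(183), which is -47/8 + (7441/17568)*sqrt(183).
The branch terms are analytic at 9/2 + (1/3)*sqrt(183) and contribute nothing to the residue; only the rational part matters.
The factor ψ**2 - 9*ψ - 1/12 splits as (ψ - a)(ψ - a') with a = 9/2 + (1/3)*sqrt(183), a' = 9/2 - (1/3)*sqrt(183). At the order-1 pole a set g(ψ) = (ψ - a)*(rational part) = [-ψ**2/4 - 19*ψ/2 + 11/9] / (ψ - a').
Simple pole: residue = g(a) at a = 9/2 + (1/3)*sqrt(183), which is -47/8 - (7441/17568)*sqrt(183).
List the singular points by increasing real part (a conjugate pair: the negative imaginary part first).

Radius of convergence at 0: -9/2 + (1/3)*sqrt(183).
At -5/12: a logarithmic branch point.
At 9/2 - (1/3)*sqrt(183): a pole of order 1; residue -47/8 + (7441/17568)*sqrt(183).
At 1: an algebraic (square-root) branch point.
At 9/2 + (1/3)*sqrt(183): a pole of order 1; residue -47/8 - (7441/17568)*sqrt(183).


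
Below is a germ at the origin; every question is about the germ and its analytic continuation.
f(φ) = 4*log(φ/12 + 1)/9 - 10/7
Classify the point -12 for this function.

The term (4/9)*log(1 - φ/(-12)) has argument 1 - -12/(-12) = 0 at -12: a logarithmic (infinitely-sheeted) branch point; the remaining terms are analytic or single-valued there.

The point is a logarithmic branch point.


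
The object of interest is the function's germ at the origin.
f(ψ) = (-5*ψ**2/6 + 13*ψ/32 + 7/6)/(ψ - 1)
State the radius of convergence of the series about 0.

The radius of convergence is 1.

Denominator factor (ψ - 1): pole of order 1 at 1, modulus 1.
The radius of convergence is the smallest modulus among the singular points: 1.


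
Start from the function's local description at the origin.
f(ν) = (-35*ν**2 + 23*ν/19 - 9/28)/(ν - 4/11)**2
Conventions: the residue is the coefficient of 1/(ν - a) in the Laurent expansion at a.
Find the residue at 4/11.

At the order-2 pole 4/11 set g(ν) = (ν - (4/11))^2*f(ν) = -35*ν**2 + 23*ν/19 - 9/28.
Order-2 pole: residue = g'(a); g'(4/11) = -5067/209, so the residue is -5067/209.

The residue is -5067/209.


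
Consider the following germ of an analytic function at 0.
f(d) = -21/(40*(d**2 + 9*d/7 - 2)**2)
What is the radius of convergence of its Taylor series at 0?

The radius of convergence is -9/14 + (1/14)*sqrt(473).

Denominator factor (d**2 + 9*d/7 - 2)^2: discriminant 473/49, real irrational roots -9/14 + (1/14)*sqrt(473) and -9/14 - (1/14)*sqrt(473); poles of order 2, moduli -9/14 + (1/14)*sqrt(473) and 9/14 + (1/14)*sqrt(473).
The radius of convergence is the smallest modulus among the singular points: -9/14 + (1/14)*sqrt(473).


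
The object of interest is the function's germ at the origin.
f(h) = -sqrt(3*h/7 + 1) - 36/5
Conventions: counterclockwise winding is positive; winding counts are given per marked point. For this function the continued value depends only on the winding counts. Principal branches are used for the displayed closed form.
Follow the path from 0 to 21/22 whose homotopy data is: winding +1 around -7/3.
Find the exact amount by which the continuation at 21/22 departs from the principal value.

Continued minus principal equals (1/11)*sqrt(682).

The rational part is single-valued and drops out of the difference; each branch term changes only by its own monodromy.
(-1)*sqrt(1 - h/(-7/3)): winding +1 is odd, the square root flips sign, contributing -2*(-1)*sqrt(1 - (21/22)/(-7/3)) = -2*(-1)*sqrt(31/22) = (1/11)*sqrt(682).
Summing the contributions at h = 21/22 gives (1/11)*sqrt(682).


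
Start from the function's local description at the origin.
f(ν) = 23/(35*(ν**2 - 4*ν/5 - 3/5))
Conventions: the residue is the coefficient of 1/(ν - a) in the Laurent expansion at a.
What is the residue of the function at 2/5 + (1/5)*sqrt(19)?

The factor ν**2 - 4*ν/5 - 3/5 splits as (ν - a)(ν - a') with a = 2/5 + (1/5)*sqrt(19), a' = 2/5 - (1/5)*sqrt(19). At the order-1 pole a set g(ν) = (ν - a)*f(ν) = [23/35] / (ν - a').
Simple pole: residue = g(a) at a = 2/5 + (1/5)*sqrt(19), which is (23/266)*sqrt(19).

The residue is (23/266)*sqrt(19).


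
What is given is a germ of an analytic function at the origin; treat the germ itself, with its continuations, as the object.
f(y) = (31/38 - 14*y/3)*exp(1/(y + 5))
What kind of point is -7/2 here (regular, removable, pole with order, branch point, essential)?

The point is a regular point.

There is no denominator, hence no pole anywhere.
The essential point of exp(1/(y - (-5))) is -5, not -7/2.
So the germ continues analytically to -7/2.


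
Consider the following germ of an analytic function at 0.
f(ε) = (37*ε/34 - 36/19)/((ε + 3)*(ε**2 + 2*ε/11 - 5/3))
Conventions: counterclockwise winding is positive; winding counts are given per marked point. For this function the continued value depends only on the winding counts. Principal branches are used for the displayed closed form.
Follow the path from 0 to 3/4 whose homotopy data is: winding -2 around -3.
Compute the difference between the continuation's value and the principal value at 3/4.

Continued minus principal equals 0.

The function is rational, hence single-valued: continuing it around any pole returns the same value, so the difference is 0.


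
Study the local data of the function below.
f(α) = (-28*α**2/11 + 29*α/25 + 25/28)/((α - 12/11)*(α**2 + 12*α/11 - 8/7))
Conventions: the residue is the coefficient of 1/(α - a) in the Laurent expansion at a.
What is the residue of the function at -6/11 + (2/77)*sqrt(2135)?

The residue is -2122899/2305600 + (5855173/703208000)*sqrt(2135).

The factor α**2 + 12*α/11 - 8/7 splits as (α - a)(α - a') with a = -6/11 + (2/77)*sqrt(2135), a' = -6/11 - (2/77)*sqrt(2135). At the order-1 pole a set g(α) = (α - a)*f(α) = [(-28*α**2/11 + 29*α/25 + 25/28)/(α - 12/11)] / (α - a').
Simple pole: residue = g(a) at a = -6/11 + (2/77)*sqrt(2135), which is -2122899/2305600 + (5855173/703208000)*sqrt(2135).


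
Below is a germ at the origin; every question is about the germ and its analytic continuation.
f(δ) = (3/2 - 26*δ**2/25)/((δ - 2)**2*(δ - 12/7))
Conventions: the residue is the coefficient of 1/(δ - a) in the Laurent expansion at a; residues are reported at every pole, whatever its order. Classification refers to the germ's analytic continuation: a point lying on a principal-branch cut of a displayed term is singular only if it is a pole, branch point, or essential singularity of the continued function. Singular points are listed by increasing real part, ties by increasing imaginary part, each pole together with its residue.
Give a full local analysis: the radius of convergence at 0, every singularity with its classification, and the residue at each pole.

Denominator factor (δ - 2)^2: pole of order 2 at 2, modulus 2.
Denominator factor (δ - 12/7): pole of order 1 at 12/7, modulus 12/7.
The radius of convergence is the smallest modulus among the singular points: 12/7.
At the order-1 pole 12/7 set g(δ) = (δ - (12/7))*f(δ) = (3/2 - 26*δ**2/25)/(δ - 2)**2.
Simple pole: residue = g(a) at a = 12/7, which is -3813/200.
At the order-2 pole 2 set g(δ) = (δ - (2))^2*f(δ) = (3/2 - 26*δ**2/25)/(δ - 12/7).
Order-2 pole: residue = g'(a); g'(2) = 721/40, so the residue is 721/40.
List the singular points by increasing real part (a conjugate pair: the negative imaginary part first).

Radius of convergence at 0: 12/7.
At 12/7: a pole of order 1; residue -3813/200.
At 2: a pole of order 2; residue 721/40.


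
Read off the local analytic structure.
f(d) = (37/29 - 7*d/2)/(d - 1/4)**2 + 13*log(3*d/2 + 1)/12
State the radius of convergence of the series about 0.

The radius of convergence is 1/4.

Denominator factor (d - 1/4)^2: pole of order 2 at 1/4, modulus 1/4.
Branch term (13/12)*log(1 - d/(-2/3)): its argument vanishes at d = -2/3, a logarithmic branch point, modulus 2/3.
The radius of convergence is the smallest modulus among the singular points: 1/4.


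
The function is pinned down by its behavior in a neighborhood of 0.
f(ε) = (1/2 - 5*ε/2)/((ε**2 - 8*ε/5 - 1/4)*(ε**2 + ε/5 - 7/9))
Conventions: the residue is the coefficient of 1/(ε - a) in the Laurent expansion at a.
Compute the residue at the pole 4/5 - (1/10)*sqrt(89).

The factor ε**2 - 8*ε/5 - 1/4 splits as (ε - a)(ε - a') with a = 4/5 - (1/10)*sqrt(89), a' = 4/5 + (1/10)*sqrt(89). At the order-1 pole a set g(ε) = (ε - a)*f(ε) = [(1/2 - 5*ε/2)/(ε**2 + ε/5 - 7/9)] / (ε - a').
Simple pole: residue = g(a) at a = 4/5 - (1/10)*sqrt(89), which is -6795/66467 + (427140/5915563)*sqrt(89).

The residue is -6795/66467 + (427140/5915563)*sqrt(89).


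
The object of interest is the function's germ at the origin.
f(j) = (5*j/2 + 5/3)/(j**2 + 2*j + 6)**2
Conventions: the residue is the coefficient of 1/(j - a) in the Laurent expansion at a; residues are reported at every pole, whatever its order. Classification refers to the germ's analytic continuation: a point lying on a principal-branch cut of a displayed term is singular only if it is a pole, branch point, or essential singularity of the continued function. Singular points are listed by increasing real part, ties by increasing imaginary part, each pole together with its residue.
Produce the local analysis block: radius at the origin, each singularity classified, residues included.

Radius of convergence at 0: sqrt(6).
At (-1) - (sqrt(5))*i: a pole of order 2; residue -((1/120)*sqrt(5))*i.
At (-1) + (sqrt(5))*i: a pole of order 2; residue ((1/120)*sqrt(5))*i.

Denominator factor (j**2 + 2*j + 6)^2: discriminant -20, complex-conjugate roots (-1) + (sqrt(5))*i and (-1) - (sqrt(5))*i; poles of order 2, moduli sqrt(6) and sqrt(6).
The radius of convergence is the smallest modulus among the singular points: sqrt(6).
The factor j**2 + 2*j + 6 splits as (j - a)(j - a') with a = (-1) - (sqrt(5))*i, a' = (-1) + (sqrt(5))*i. At the order-2 pole a set g(j) = (j - a)^2*f(j) = [5*j/2 + 5/3] / (j - a')^2.
Order-2 pole: residue = g'(a); g'((-1) - (sqrt(5))*i) = -((1/120)*sqrt(5))*i, so the residue is -((1/120)*sqrt(5))*i.
The factor j**2 + 2*j + 6 splits as (j - a)(j - a') with a = (-1) + (sqrt(5))*i, a' = (-1) - (sqrt(5))*i. At the order-2 pole a set g(j) = (j - a)^2*f(j) = [5*j/2 + 5/3] / (j - a')^2.
Order-2 pole: residue = g'(a); g'((-1) + (sqrt(5))*i) = ((1/120)*sqrt(5))*i, so the residue is ((1/120)*sqrt(5))*i.
List the singular points by increasing real part (a conjugate pair: the negative imaginary part first).


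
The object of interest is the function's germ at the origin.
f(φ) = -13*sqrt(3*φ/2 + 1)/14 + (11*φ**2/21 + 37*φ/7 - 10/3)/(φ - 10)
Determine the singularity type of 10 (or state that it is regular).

The denominator factor φ - 10 vanishes at 10 and appears to the power 1; the numerator there equals 2140/21, nonzero, and no other factor vanishes.
The branch terms are analytic at this point.
Hence a pole whose order is the multiplicity, 1.

The point is a pole of order 1.


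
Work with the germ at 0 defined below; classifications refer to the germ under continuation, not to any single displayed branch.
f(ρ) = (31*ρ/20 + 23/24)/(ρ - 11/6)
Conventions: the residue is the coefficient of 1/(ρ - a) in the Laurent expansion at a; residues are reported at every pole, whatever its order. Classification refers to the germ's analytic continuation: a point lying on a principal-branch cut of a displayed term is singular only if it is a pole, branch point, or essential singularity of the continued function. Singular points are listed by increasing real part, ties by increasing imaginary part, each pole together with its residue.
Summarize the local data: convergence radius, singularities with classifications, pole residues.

Denominator factor (ρ - 11/6): pole of order 1 at 11/6, modulus 11/6.
The radius of convergence is the smallest modulus among the singular points: 11/6.
At the order-1 pole 11/6 set g(ρ) = (ρ - (11/6))*f(ρ) = 31*ρ/20 + 23/24.
Simple pole: residue = g(a) at a = 11/6, which is 19/5.

Radius of convergence at 0: 11/6.
At 11/6: a pole of order 1; residue 19/5.


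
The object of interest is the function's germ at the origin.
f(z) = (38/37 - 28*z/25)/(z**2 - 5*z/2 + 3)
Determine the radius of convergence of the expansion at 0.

The radius of convergence is sqrt(3).

Denominator factor (z**2 - 5*z/2 + 3): discriminant -23/4, complex-conjugate roots (5/4) + ((1/4)*sqrt(23))*i and (5/4) - ((1/4)*sqrt(23))*i; poles of order 1, moduli sqrt(3) and sqrt(3).
The radius of convergence is the smallest modulus among the singular points: sqrt(3).


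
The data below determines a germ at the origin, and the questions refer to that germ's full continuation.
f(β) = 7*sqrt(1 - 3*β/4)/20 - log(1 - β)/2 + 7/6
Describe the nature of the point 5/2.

There is no denominator, hence no pole anywhere.
Branch term sqrt(1 - β/(4/3)): argument at 5/2 is -7/8, nonzero, so 5/2 is not its branch point (a point on a principal cut is still regular for the continued germ).
Branch term log(1 - β/(1)): argument at 5/2 is -3/2, nonzero, so 5/2 is not its branch point (a point on a principal cut is still regular for the continued germ).
So the germ continues analytically to 5/2.

The point is a regular point.


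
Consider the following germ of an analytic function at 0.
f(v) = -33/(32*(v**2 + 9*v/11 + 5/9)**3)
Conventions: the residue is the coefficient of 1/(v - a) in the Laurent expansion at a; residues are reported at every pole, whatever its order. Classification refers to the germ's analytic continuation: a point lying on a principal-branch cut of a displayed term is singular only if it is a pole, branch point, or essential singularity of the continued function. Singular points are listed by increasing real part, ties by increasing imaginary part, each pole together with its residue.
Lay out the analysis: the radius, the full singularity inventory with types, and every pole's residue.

Denominator factor (v**2 + 9*v/11 + 5/9)^3: discriminant -1691/1089, complex-conjugate roots (-9/22) + ((1/66)*sqrt(1691))*i and (-9/22) - ((1/66)*sqrt(1691))*i; poles of order 3, moduli (1/3)*sqrt(5) and (1/3)*sqrt(5).
The radius of convergence is the smallest modulus among the singular points: (1/3)*sqrt(5).
The factor v**2 + 9*v/11 + 5/9 splits as (v - a)(v - a') with a = (-9/22) - ((1/66)*sqrt(1691))*i, a' = (-9/22) + ((1/66)*sqrt(1691))*i. At the order-3 pole a set g(v) = (v - a)^3*f(v) = [-33/32] / (v - a')^3.
Order-3 pole: residue = g''(a)/2; g''((-9/22) - ((1/66)*sqrt(1691))*i) = -((3874403907/38683058968)*sqrt(1691))*i, so the residue is -((3874403907/77366117936)*sqrt(1691))*i.
The factor v**2 + 9*v/11 + 5/9 splits as (v - a)(v - a') with a = (-9/22) + ((1/66)*sqrt(1691))*i, a' = (-9/22) - ((1/66)*sqrt(1691))*i. At the order-3 pole a set g(v) = (v - a)^3*f(v) = [-33/32] / (v - a')^3.
Order-3 pole: residue = g''(a)/2; g''((-9/22) + ((1/66)*sqrt(1691))*i) = ((3874403907/38683058968)*sqrt(1691))*i, so the residue is ((3874403907/77366117936)*sqrt(1691))*i.
List the singular points by increasing real part (a conjugate pair: the negative imaginary part first).

Radius of convergence at 0: (1/3)*sqrt(5).
At (-9/22) - ((1/66)*sqrt(1691))*i: a pole of order 3; residue -((3874403907/77366117936)*sqrt(1691))*i.
At (-9/22) + ((1/66)*sqrt(1691))*i: a pole of order 3; residue ((3874403907/77366117936)*sqrt(1691))*i.


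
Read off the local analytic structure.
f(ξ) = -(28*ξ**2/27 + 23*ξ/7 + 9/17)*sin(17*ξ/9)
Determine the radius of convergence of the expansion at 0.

The factor -sin(17*ξ/9) is entire and contributes no finite singular point.
The polynomial part has no poles.
No finite singular points: the Taylor series at 0 converges everywhere.

The radius of convergence is infinite.


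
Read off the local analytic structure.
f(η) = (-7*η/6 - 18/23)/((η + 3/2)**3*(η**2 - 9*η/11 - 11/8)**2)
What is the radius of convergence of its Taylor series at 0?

The radius of convergence is -9/22 + (1/44)*sqrt(2986).

Denominator factor (η**2 - 9*η/11 - 11/8)^2: discriminant 1493/242, real irrational roots 9/22 + (1/44)*sqrt(2986) and 9/22 - (1/44)*sqrt(2986); poles of order 2, moduli 9/22 + (1/44)*sqrt(2986) and -9/22 + (1/44)*sqrt(2986).
Denominator factor (η + 3/2)^3: pole of order 3 at -3/2, modulus 3/2.
The radius of convergence is the smallest modulus among the singular points: -9/22 + (1/44)*sqrt(2986).


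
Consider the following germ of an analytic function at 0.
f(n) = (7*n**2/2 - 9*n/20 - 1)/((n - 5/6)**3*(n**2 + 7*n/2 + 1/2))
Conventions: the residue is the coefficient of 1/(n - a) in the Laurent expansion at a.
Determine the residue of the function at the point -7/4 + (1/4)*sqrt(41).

The factor n**2 + 7*n/2 + 1/2 splits as (n - a)(n - a') with a = -7/4 + (1/4)*sqrt(41), a' = -7/4 - (1/4)*sqrt(41). At the order-1 pole a set g(n) = (n - a)*f(n) = [(7*n**2/2 - 9*n/20 - 1)/(n - 5/6)**3] / (n - a').
Simple pole: residue = g(a) at a = -7/4 + (1/4)*sqrt(41), which is 457137/2026120 + (3537/405224)*sqrt(41).

The residue is 457137/2026120 + (3537/405224)*sqrt(41).


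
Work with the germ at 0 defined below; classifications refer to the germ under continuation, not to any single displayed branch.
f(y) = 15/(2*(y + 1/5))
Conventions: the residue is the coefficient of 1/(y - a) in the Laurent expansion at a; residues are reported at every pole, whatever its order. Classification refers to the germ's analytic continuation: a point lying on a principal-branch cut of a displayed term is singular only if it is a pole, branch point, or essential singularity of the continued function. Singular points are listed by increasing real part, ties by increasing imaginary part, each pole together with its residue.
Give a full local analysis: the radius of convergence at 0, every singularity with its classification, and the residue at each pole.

Radius of convergence at 0: 1/5.
At -1/5: a pole of order 1; residue 15/2.

Denominator factor (y + 1/5): pole of order 1 at -1/5, modulus 1/5.
The radius of convergence is the smallest modulus among the singular points: 1/5.
At the order-1 pole -1/5 set g(y) = (y - (-1/5))*f(y) = 15/2.
Simple pole: residue = g(a) at a = -1/5, which is 15/2.


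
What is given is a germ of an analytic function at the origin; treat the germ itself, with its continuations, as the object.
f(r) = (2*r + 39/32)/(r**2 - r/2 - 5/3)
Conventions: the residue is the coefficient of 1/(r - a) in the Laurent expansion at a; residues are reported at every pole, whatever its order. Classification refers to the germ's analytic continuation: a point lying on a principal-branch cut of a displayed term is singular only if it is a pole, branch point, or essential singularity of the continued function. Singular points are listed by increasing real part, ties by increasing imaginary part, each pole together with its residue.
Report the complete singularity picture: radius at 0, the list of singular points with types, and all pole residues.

Denominator factor (r**2 - r/2 - 5/3): discriminant 83/12, real irrational roots 1/4 + (1/12)*sqrt(249) and 1/4 - (1/12)*sqrt(249); poles of order 1, moduli 1/4 + (1/12)*sqrt(249) and -1/4 + (1/12)*sqrt(249).
The radius of convergence is the smallest modulus among the singular points: -1/4 + (1/12)*sqrt(249).
The factor r**2 - r/2 - 5/3 splits as (r - a)(r - a') with a = 1/4 - (1/12)*sqrt(249), a' = 1/4 + (1/12)*sqrt(249). At the order-1 pole a set g(r) = (r - a)*f(r) = [2*r + 39/32] / (r - a').
Simple pole: residue = g(a) at a = 1/4 - (1/12)*sqrt(249), which is 1 - (55/1328)*sqrt(249).
The factor r**2 - r/2 - 5/3 splits as (r - a)(r - a') with a = 1/4 + (1/12)*sqrt(249), a' = 1/4 - (1/12)*sqrt(249). At the order-1 pole a set g(r) = (r - a)*f(r) = [2*r + 39/32] / (r - a').
Simple pole: residue = g(a) at a = 1/4 + (1/12)*sqrt(249), which is 1 + (55/1328)*sqrt(249).
List the singular points by increasing real part (a conjugate pair: the negative imaginary part first).

Radius of convergence at 0: -1/4 + (1/12)*sqrt(249).
At 1/4 - (1/12)*sqrt(249): a pole of order 1; residue 1 - (55/1328)*sqrt(249).
At 1/4 + (1/12)*sqrt(249): a pole of order 1; residue 1 + (55/1328)*sqrt(249).


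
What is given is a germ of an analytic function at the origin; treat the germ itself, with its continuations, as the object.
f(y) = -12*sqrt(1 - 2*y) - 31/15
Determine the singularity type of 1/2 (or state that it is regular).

The point is an algebraic (square-root) branch point.

The term (-12)*sqrt(1 - y/(1/2)) has argument 1 - 1/2/(1/2) = 0 at 1/2: a square-root (algebraic, two-sheeted) branch point; the remaining terms are analytic or single-valued there.


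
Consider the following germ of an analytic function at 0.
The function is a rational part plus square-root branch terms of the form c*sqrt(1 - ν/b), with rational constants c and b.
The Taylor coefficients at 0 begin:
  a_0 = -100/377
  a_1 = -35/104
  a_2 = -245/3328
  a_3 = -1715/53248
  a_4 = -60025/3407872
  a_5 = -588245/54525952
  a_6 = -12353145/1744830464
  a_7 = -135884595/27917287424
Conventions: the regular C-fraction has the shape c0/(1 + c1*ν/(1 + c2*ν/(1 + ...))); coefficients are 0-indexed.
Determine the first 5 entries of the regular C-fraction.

The regular C-fraction coefficients are [-100/377, -203/160, 21/20, 35/768, -371/768].

Taylor coefficients (read off): a_0 = -100/377, a_1 = -35/104, a_2 = -245/3328, a_3 = -1715/53248, a_4 = -60025/3407872.
c0 = a_0 = -100/377. Peel one level at a time: if S = 1 + c*ν/S' with S'(0) = 1, then c is the ν-coefficient of S and S' = c*ν/(S - 1).
S_1 = c0/f = 1 + (-203/160)*ν + (4263/3200)*ν^2 + ...; c1 = -203/160.
S_2 = c1*ν/(S_1 - 1) = 1 + (21/20)*ν + (-49/1024)*ν^2 + ...; c2 = 21/20.
S_3 = c2*ν/(S_2 - 1) = 1 + (35/768)*ν + (12985/589824)*ν^2 + ...; c3 = 35/768.
S_4 = c3*ν/(S_3 - 1) = 1 + (-371/768)*ν + ...; c4 = -371/768.


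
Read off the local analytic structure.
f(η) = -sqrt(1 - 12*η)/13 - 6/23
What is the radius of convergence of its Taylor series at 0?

Branch term (-1/13)*sqrt(1 - η/(1/12)): its argument vanishes at η = 1/12, a square-root branch point, modulus 1/12.
The radius of convergence is the smallest modulus among the singular points: 1/12.

The radius of convergence is 1/12.


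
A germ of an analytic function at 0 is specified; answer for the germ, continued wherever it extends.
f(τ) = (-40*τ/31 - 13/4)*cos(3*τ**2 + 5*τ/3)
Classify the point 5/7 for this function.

There is no denominator, hence no pole anywhere.
The factor cos(3*τ**2 + 5*τ/3) is entire.
So the germ continues analytically to 5/7.

The point is a regular point.


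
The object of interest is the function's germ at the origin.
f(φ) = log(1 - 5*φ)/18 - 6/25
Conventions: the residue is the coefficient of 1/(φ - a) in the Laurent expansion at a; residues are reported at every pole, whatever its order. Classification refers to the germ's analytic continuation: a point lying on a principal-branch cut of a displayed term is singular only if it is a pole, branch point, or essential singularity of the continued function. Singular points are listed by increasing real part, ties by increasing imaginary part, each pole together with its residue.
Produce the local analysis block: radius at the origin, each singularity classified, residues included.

Branch term (1/18)*log(1 - φ/(1/5)): its argument vanishes at φ = 1/5, a logarithmic branch point, modulus 1/5.
The radius of convergence is the smallest modulus among the singular points: 1/5.

Radius of convergence at 0: 1/5.
At 1/5: a logarithmic branch point.


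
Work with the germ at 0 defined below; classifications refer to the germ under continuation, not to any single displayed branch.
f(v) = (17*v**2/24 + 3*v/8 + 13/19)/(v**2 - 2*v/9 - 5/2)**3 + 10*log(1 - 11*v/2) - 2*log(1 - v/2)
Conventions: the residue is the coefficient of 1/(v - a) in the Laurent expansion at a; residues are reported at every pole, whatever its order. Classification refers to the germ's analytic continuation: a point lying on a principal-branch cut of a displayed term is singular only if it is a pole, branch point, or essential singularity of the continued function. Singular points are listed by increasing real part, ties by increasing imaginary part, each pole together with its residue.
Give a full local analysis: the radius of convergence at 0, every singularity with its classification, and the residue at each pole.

Denominator factor (v**2 - 2*v/9 - 5/2)^3: discriminant 814/81, real irrational roots 1/9 + (1/18)*sqrt(814) and 1/9 - (1/18)*sqrt(814); poles of order 3, moduli 1/9 + (1/18)*sqrt(814) and -1/9 + (1/18)*sqrt(814).
Branch term (10)*log(1 - v/(2/11)): its argument vanishes at v = 2/11, a logarithmic branch point, modulus 2/11.
Branch term (-2)*log(1 - v/(2)): its argument vanishes at v = 2, a logarithmic branch point, modulus 2.
The radius of convergence is the smallest modulus among the singular points: 2/11.
The branch terms are analytic at 1/9 - (1/18)*sqrt(814) and contribute nothing to the residue; only the rational part matters.
The factor v**2 - 2*v/9 - 5/2 splits as (v - a)(v - a') with a = 1/9 - (1/18)*sqrt(814), a' = 1/9 + (1/18)*sqrt(814). At the order-3 pole a set g(v) = (v - a)^3*(rational part) = [17*v**2/24 + 3*v/8 + 13/19] / (v - a')^3.
Order-3 pole: residue = g''(a)/2; g''(1/9 - (1/18)*sqrt(814)) = -(7616349/40990838944)*sqrt(814), so the residue is -(7616349/81981677888)*sqrt(814).
The branch terms are analytic at 1/9 + (1/18)*sqrt(814) and contribute nothing to the residue; only the rational part matters.
The factor v**2 - 2*v/9 - 5/2 splits as (v - a)(v - a') with a = 1/9 + (1/18)*sqrt(814), a' = 1/9 - (1/18)*sqrt(814). At the order-3 pole a set g(v) = (v - a)^3*(rational part) = [17*v**2/24 + 3*v/8 + 13/19] / (v - a')^3.
Order-3 pole: residue = g''(a)/2; g''(1/9 + (1/18)*sqrt(814)) = (7616349/40990838944)*sqrt(814), so the residue is (7616349/81981677888)*sqrt(814).
List the singular points by increasing real part (a conjugate pair: the negative imaginary part first).

Radius of convergence at 0: 2/11.
At 1/9 - (1/18)*sqrt(814): a pole of order 3; residue -(7616349/81981677888)*sqrt(814).
At 2/11: a logarithmic branch point.
At 1/9 + (1/18)*sqrt(814): a pole of order 3; residue (7616349/81981677888)*sqrt(814).
At 2: a logarithmic branch point.
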